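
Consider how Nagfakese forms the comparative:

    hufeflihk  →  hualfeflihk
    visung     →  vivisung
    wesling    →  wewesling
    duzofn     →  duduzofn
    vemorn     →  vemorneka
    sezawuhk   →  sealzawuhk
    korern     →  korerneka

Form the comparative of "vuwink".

"vuwink" has second-to-last letter 'n'. The stems whose second-to-last letter is 'n' (visung → vivisung, wesling → wewesling) repeat the first consonant+vowel as a prefix.
The other patterns: stems whose second-to-last letter is 'h' insert -al- after the first vowel; stems whose second-to-last letter is 'r' add -eka.
So vuwink → vuvuwink.

vuvuwink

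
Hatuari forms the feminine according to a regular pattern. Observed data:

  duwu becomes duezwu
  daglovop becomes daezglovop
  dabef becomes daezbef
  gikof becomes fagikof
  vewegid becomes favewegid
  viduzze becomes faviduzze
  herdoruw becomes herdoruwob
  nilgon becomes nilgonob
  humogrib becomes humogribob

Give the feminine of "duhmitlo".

dabef and gikof both end in -f yet inflect differently (daezbef, fagikof), so the final letter is not what conditions the rule; the first letter is.
"duhmitlo" begins with d-. The stems beginning with d- (duwu → duezwu, daglovop → daezglovop, dabef → daezbef) insert -ez- after the first vowel.
The other patterns: stems beginning with g- or v- add the prefix fa-; stems beginning with h- or n- add -ob.
So duhmitlo → duezhmitlo.

duezhmitlo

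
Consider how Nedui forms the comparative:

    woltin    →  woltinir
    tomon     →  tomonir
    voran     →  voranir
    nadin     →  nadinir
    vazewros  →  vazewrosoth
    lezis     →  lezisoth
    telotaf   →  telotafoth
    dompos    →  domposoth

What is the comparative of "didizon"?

tomon and vazewros both have last vowel 'o' yet inflect differently (tomonir, vazewrosoth), so the last vowel is not what conditions the rule; the final letter is.
"didizon" ends in -n. The stems ending in -n (woltin → woltinir, tomon → tomonir, voran → voranir) add -ir.
The other pattern: stems ending in -f or -s add -oth.
So didizon → didizonir.

didizonir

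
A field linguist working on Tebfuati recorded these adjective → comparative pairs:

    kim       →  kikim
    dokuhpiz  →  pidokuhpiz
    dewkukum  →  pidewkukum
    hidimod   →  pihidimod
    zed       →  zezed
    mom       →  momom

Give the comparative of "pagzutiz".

pipagzutiz

mom and dewkukum both end in -m yet inflect differently (momom, pidewkukum), so the final letter is not what conditions the rule; the number of vowels is.
"pagzutiz" has 3 vowels. The stems with 3 vowels (dewkukum → pidewkukum, hidimod → pihidimod, dokuhpiz → pidokuhpiz) add the prefix pi-.
So pagzutiz → pipagzutiz.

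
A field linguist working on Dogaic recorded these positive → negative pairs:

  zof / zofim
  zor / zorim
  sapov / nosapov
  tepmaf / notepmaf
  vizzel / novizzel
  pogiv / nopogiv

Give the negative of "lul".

"lul" has 1 vowel. The stems with 1 vowel (zof → zofim, zor → zorim) add -im.
The other pattern: stems with 2 vowels add the prefix no-.
So lul → lulim.

lulim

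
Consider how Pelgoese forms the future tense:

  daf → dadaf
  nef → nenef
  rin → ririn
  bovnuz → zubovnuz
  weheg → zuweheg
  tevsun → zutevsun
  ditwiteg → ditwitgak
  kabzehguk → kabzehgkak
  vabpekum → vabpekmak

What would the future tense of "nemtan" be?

rin and tevsun both end in -n yet inflect differently (ririn, zutevsun), so the final letter is not what conditions the rule; the number of vowels is.
"nemtan" has 2 vowels. The stems with 2 vowels (bovnuz → zubovnuz, weheg → zuweheg, tevsun → zutevsun) add the prefix zu-.
So nemtan → zunemtan.

zunemtan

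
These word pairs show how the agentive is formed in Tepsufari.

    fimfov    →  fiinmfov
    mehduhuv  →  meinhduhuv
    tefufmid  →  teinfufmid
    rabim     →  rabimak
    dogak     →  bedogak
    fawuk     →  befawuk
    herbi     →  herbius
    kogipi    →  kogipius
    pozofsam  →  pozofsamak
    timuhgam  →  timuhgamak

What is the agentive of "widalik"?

dogak and pozofsam both have last vowel 'a' yet inflect differently (bedogak, pozofsamak), so the last vowel is not what conditions the rule; the final letter is.
"widalik" ends in -k. The stems ending in -k (dogak → bedogak, fawuk → befawuk) add the prefix be-.
So widalik → bewidalik.

bewidalik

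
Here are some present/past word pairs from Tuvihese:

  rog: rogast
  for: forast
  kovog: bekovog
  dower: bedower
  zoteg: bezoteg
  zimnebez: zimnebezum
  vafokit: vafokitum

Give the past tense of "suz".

suzast

rog and kovog both end in -g yet inflect differently (rogast, bekovog), so the final letter is not what conditions the rule; the number of vowels is.
"suz" has 1 vowel. The stems with 1 vowel (rog → rogast, for → forast) add -ast.
So suz → suzast.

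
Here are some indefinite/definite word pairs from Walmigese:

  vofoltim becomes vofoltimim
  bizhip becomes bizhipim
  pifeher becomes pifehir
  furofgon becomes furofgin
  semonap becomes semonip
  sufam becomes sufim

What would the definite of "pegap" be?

bizhip and semonap both end in -p yet inflect differently (bizhipim, semonip), so the final letter is not what conditions the rule; the last vowel is.
"pegap" has last vowel 'a'. The stems whose last vowel is 'a' (semonap → semonip, sufam → sufim) change the last vowel to 'i'.
The other pattern: stems whose last vowel is 'i' add -im.
So pegap → pegip.

pegip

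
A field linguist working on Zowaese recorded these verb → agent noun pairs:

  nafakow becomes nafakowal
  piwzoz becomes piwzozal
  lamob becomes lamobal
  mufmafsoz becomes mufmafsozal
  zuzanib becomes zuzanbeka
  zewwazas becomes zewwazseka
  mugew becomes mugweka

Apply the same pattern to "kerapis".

lamob and zuzanib both end in -b yet inflect differently (lamobal, zuzanbeka), so the final letter is not what conditions the rule; the last vowel is.
"kerapis" has last vowel 'i'. The one such stem in the data (zuzanib → zuzanbeka) deletes the last vowel and adds -eka (as do zewwazas, mugew), so the same rule applies.
So kerapis → kerapseka.

kerapseka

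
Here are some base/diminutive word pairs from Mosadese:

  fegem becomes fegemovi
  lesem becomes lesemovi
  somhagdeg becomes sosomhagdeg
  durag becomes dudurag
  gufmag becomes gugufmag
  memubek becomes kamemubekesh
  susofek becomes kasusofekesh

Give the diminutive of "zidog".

"zidog" ends in -g. The stems ending in -g (somhagdeg → sosomhagdeg, durag → dudurag, gufmag → gugufmag) repeat the first consonant+vowel as a prefix.
The other patterns: stems ending in -m add -ovi; stems ending in -k add ka- … -esh around the stem.
So zidog → zizidog.

zizidog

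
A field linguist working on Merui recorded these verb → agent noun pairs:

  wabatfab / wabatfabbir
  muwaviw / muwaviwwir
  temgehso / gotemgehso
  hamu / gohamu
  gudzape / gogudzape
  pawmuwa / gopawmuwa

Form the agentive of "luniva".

goluniva

wabatfab and pawmuwa both have last vowel 'a' yet inflect differently (wabatfabbir, gopawmuwa), so the last vowel is not what conditions the rule; whether the stem ends in a vowel or a consonant is.
"luniva" ends in a vowel. The stems ending in a vowel (gudzape → gogudzape, temgehso → gotemgehso, hamu → gohamu) add the prefix go-.
The other pattern: stems ending in a consonant double the final consonant and add -ir.
So luniva → goluniva.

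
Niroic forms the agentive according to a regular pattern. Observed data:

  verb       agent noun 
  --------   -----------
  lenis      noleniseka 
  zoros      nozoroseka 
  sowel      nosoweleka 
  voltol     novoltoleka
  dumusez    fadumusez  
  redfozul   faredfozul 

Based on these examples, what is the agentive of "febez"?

redfozul and voltol both end in -l yet inflect differently (faredfozul, novoltoleka), so the final letter is not what conditions the rule; the number of vowels is.
"febez" has 2 vowels. The stems with 2 vowels (voltol → novoltoleka, sowel → nosoweleka, zoros → nozoroseka) add no- … -eka around the stem.
The other pattern: stems with 3 vowels add the prefix fa-.
So febez → nofebezeka.

nofebezeka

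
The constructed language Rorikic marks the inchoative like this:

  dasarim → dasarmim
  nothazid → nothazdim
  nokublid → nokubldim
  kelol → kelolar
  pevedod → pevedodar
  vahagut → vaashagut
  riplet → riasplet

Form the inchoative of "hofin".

hofnim

nothazid and pevedod both end in -d yet inflect differently (nothazdim, pevedodar), so the final letter is not what conditions the rule; the last vowel is.
"hofin" has last vowel 'i'. The stems whose last vowel is 'i' (dasarim → dasarmim, nothazid → nothazdim, nokublid → nokubldim) delete the last vowel and add -im.
So hofin → hofnim.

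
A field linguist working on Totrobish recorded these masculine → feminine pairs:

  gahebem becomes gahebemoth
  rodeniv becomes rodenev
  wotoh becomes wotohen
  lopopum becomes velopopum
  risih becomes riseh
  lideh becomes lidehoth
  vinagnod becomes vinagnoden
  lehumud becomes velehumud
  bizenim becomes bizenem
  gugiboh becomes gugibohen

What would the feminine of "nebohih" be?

"nebohih" has last vowel 'i'. The stems whose last vowel is 'i' (risih → riseh, bizenim → bizenem, rodeniv → rodenev) change the last vowel to 'e'.
So nebohih → neboheh.

neboheh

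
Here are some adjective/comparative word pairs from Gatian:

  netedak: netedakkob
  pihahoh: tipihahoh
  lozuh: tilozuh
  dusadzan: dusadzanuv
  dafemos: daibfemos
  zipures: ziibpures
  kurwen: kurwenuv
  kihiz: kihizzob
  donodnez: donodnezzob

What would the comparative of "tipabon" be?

"tipabon" ends in -n. The stems ending in -n (kurwen → kurwenuv, dusadzan → dusadzanuv) add -uv.
The other patterns: stems ending in -h add the prefix ti-; stems ending in -k or -z double the final consonant and add -ob; stems ending in -s insert -ib- after the first vowel.
So tipabon → tipabonuv.

tipabonuv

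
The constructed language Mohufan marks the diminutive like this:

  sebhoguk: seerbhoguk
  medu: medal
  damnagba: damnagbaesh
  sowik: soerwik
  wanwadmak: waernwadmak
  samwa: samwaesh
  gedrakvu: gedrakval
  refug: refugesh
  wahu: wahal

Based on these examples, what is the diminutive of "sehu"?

sehal

refug and gedrakvu both have last vowel 'u' yet inflect differently (refugesh, gedrakval), so the last vowel is not what conditions the rule; the final letter is.
"sehu" ends in -u. The stems ending in -u (gedrakvu → gedrakval, medu → medal, wahu → wahal) drop the final letter and add -al.
So sehu → sehal.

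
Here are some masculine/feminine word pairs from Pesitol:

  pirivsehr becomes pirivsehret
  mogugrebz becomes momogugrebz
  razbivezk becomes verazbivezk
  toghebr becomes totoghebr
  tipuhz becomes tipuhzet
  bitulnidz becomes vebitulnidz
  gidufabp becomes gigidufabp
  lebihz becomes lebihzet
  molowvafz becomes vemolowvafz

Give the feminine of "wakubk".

wawakubk

pirivsehr and toghebr both end in -r yet inflect differently (pirivsehret, totoghebr), so the final letter is not what conditions the rule; the second-to-last letter is.
"wakubk" has second-to-last letter 'b'. The stems whose second-to-last letter is 'b' (toghebr → totoghebr, gidufabp → gigidufabp, mogugrebz → momogugrebz) repeat the first consonant+vowel as a prefix.
So wakubk → wawakubk.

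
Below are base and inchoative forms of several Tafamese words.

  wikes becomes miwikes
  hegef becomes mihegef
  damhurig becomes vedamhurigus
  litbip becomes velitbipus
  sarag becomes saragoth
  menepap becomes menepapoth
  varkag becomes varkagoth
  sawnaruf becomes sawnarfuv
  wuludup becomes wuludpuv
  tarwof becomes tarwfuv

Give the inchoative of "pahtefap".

pahtefapoth

damhurig and sarag both end in -g yet inflect differently (vedamhurigus, saragoth), so the final letter is not what conditions the rule; the last vowel is.
"pahtefap" has last vowel 'a'. The stems whose last vowel is 'a' (sarag → saragoth, menepap → menepapoth, varkag → varkagoth) add -oth.
So pahtefap → pahtefapoth.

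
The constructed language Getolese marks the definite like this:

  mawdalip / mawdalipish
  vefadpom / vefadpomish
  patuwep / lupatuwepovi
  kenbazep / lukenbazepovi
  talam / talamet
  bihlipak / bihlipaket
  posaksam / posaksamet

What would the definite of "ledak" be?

mawdalip and patuwep both end in -p yet inflect differently (mawdalipish, lupatuwepovi), so the final letter is not what conditions the rule; the last vowel is.
"ledak" has last vowel 'a'. The stems whose last vowel is 'a' (talam → talamet, bihlipak → bihlipaket, posaksam → posaksamet) add -et.
The other patterns: stems whose last vowel is 'i' or 'o' add -ish; stems whose last vowel is 'e' add lu- … -ovi around the stem.
So ledak → ledaket.

ledaket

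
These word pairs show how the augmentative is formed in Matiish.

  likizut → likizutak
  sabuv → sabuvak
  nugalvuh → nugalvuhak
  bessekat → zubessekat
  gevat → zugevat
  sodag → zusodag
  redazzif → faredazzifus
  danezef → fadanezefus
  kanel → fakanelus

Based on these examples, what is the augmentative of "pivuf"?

likizut and bessekat both end in -t yet inflect differently (likizutak, zubessekat), so the final letter is not what conditions the rule; the last vowel is.
"pivuf" has last vowel 'u'. The stems whose last vowel is 'u' (likizut → likizutak, sabuv → sabuvak, nugalvuh → nugalvuhak) add -ak.
So pivuf → pivufak.

pivufak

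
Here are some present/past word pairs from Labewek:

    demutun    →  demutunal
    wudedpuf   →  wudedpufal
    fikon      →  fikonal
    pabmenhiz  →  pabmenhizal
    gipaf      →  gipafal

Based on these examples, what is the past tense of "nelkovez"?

nelkovezal

Every pair shown (demutun → demutunal, wudedpuf → wudedpufal, fikon → fikonal, …) follows the same rule: add -al.
So nelkovez → nelkovezal.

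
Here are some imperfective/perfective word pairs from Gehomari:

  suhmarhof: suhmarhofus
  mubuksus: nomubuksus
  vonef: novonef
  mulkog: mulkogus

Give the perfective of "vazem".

suhmarhof and vonef both end in -f yet inflect differently (suhmarhofus, novonef), so the final letter is not what conditions the rule; the last vowel is.
"vazem" has last vowel 'e'. The one such stem in the data (vonef → novonef) adds the prefix no-, so the same rule applies.
The other pattern: stems whose last vowel is 'o' add -us.
So vazem → novazem.

novazem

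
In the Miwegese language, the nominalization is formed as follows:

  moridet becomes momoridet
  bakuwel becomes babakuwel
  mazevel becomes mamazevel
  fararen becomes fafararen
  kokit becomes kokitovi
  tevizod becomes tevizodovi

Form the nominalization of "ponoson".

moridet and kokit both end in -t yet inflect differently (momoridet, kokitovi), so the final letter is not what conditions the rule; the last vowel is.
"ponoson" has last vowel 'o'. The one such stem in the data (tevizod → tevizodovi) adds -ovi, so the same rule applies.
So ponoson → ponosonovi.

ponosonovi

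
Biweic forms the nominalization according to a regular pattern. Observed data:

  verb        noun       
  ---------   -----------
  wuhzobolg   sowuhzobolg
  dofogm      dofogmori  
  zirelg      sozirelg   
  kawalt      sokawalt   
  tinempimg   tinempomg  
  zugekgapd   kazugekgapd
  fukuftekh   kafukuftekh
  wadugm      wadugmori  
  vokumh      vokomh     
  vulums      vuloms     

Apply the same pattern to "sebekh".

kasebekh

wuhzobolg and tinempimg both end in -g yet inflect differently (sowuhzobolg, tinempomg), so the final letter is not what conditions the rule; the second-to-last letter is.
"sebekh" has second-to-last letter 'k'. The one such stem in the data (fukuftekh → kafukuftekh) adds the prefix ka-, so the same rule applies.
The other patterns: stems whose second-to-last letter is 'g' add -ori; stems whose second-to-last letter is 'l' add the prefix so-; stems whose second-to-last letter is 'm' change the last vowel to 'o'.
So sebekh → kasebekh.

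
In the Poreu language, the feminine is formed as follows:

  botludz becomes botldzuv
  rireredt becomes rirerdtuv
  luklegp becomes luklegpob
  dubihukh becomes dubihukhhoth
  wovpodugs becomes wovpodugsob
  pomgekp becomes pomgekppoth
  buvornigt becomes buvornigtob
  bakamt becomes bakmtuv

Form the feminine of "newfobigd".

newfobigdob

"newfobigd" has second-to-last letter 'g'. The stems whose second-to-last letter is 'g' (wovpodugs → wovpodugsob, buvornigt → buvornigtob, luklegp → luklegpob) add -ob.
The other patterns: stems whose second-to-last letter is 'd' or 'm' delete the last vowel and add -uv; stems whose second-to-last letter is 'k' double the final consonant and add -oth.
So newfobigd → newfobigdob.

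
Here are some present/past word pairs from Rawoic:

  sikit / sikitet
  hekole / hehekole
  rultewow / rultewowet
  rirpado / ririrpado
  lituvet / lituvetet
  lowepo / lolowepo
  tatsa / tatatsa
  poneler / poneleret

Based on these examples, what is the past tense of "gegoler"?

"gegoler" ends in a consonant. The stems ending in a consonant (rultewow → rultewowet, sikit → sikitet, lituvet → lituvetet) add -et.
The other pattern: stems ending in a vowel repeat the first consonant+vowel as a prefix.
So gegoler → gegoleret.

gegoleret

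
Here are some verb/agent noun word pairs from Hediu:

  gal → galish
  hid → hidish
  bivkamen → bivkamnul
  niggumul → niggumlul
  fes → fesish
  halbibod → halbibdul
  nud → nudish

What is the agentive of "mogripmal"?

"mogripmal" has 3 vowels. The stems with 3 vowels (bivkamen → bivkamnul, niggumul → niggumlul, halbibod → halbibdul) delete the last vowel and add -ul.
So mogripmal → mogripmlul.

mogripmlul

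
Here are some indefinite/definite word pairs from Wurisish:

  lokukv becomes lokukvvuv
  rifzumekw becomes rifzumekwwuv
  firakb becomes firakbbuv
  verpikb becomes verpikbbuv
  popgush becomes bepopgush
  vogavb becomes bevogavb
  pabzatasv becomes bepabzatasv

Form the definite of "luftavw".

firakb and vogavb both end in -b yet inflect differently (firakbbuv, bevogavb), so the final letter is not what conditions the rule; the second-to-last letter is.
"luftavw" has second-to-last letter 'v'. The one such stem in the data (vogavb → bevogavb) adds the prefix be-, so the same rule applies.
The other pattern: stems whose second-to-last letter is 'k' double the final consonant and add -uv.
So luftavw → beluftavw.

beluftavw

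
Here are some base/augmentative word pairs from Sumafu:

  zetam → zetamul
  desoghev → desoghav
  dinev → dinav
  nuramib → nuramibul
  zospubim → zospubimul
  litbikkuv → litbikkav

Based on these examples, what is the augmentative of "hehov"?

dinev and zetam both have 2 vowels yet inflect differently (dinav, zetamul), so the number of vowels is not what conditions the rule; the final letter is.
"hehov" ends in -v. The stems ending in -v (dinev → dinav, litbikkuv → litbikkav, desoghev → desoghav) change the last vowel to 'a'.
So hehov → hehav.

hehav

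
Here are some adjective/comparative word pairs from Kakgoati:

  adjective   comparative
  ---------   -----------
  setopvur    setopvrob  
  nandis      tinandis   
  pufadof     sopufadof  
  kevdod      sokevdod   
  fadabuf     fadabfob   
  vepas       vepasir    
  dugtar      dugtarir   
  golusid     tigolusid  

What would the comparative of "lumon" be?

pufadof and fadabuf both end in -f yet inflect differently (sopufadof, fadabfob), so the final letter is not what conditions the rule; the last vowel is.
"lumon" has last vowel 'o'. The stems whose last vowel is 'o' (pufadof → sopufadof, kevdod → sokevdod) add the prefix so-.
The other patterns: stems whose last vowel is 'u' delete the last vowel and add -ob; stems whose last vowel is 'a' add -ir; stems whose last vowel is 'i' add the prefix ti-.
So lumon → solumon.

solumon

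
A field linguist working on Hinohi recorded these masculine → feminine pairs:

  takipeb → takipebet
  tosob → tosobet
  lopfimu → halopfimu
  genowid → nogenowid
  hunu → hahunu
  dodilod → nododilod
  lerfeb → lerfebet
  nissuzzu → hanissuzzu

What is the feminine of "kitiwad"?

"kitiwad" ends in -d. The stems ending in -d (genowid → nogenowid, dodilod → nododilod) add the prefix no-.
The other patterns: stems ending in -b add -et; stems ending in -u add the prefix ha-.
So kitiwad → nokitiwad.

nokitiwad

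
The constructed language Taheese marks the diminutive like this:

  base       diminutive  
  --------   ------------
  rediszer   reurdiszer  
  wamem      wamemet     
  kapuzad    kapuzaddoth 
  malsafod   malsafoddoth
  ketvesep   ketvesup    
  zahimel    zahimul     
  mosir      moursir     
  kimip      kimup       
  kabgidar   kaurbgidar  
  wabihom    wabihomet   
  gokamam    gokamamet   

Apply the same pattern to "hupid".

"hupid" ends in -d. The stems ending in -d (kapuzad → kapuzaddoth, malsafod → malsafoddoth) double the final consonant and add -oth.
The other patterns: stems ending in -m add -et; stems ending in -r insert -ur- after the first vowel; stems ending in -l or -p change the last vowel to 'u'.
So hupid → hupiddoth.

hupiddoth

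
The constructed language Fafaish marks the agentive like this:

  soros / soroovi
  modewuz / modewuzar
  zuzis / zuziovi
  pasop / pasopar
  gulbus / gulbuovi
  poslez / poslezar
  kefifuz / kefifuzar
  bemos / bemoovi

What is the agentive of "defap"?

defapar

"defap" ends in -p. The one such stem in the data (pasop → pasopar) adds -ar, so the same rule applies.
So defap → defapar.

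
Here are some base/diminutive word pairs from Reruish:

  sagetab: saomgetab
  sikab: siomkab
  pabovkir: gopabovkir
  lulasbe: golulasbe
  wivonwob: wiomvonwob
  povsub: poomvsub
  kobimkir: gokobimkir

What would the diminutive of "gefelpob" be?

geomfelpob

povsub and pabovkir both begin with p- yet inflect differently (poomvsub, gopabovkir), so the first letter is not what conditions the rule; the final letter is.
"gefelpob" ends in -b. The stems ending in -b (sikab → siomkab, sagetab → saomgetab, wivonwob → wiomvonwob) insert -om- after the first vowel.
The other pattern: stems ending in -e or -r add the prefix go-.
So gefelpob → geomfelpob.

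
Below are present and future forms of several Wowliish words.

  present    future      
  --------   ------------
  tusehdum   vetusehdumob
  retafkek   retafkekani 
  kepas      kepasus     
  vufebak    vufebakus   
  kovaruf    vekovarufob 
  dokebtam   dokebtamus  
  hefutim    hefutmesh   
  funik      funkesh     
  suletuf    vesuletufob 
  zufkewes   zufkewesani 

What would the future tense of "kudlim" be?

funik and vufebak both end in -k yet inflect differently (funkesh, vufebakus), so the final letter is not what conditions the rule; the last vowel is.
"kudlim" has last vowel 'i'. The stems whose last vowel is 'i' (funik → funkesh, hefutim → hefutmesh) delete the last vowel and add -esh.
The other patterns: stems whose last vowel is 'a' add -us; stems whose last vowel is 'u' add ve- … -ob around the stem; stems whose last vowel is 'e' add -ani.
So kudlim → kudlmesh.

kudlmesh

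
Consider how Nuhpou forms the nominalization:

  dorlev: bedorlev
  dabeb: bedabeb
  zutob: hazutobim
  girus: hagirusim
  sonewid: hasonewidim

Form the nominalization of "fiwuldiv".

hafiwuldivim

dabeb and zutob both end in -b yet inflect differently (bedabeb, hazutobim), so the final letter is not what conditions the rule; the last vowel is.
"fiwuldiv" has last vowel 'i'. The one such stem in the data (sonewid → hasonewidim) adds ha- … -im around the stem, so the same rule applies.
The other pattern: stems whose last vowel is 'e' add the prefix be-.
So fiwuldiv → hafiwuldivim.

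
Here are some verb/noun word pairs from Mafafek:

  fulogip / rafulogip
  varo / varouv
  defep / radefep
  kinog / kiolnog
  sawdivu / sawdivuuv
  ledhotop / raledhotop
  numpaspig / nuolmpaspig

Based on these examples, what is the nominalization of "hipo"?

hipouv

"hipo" ends in -o. The one such stem in the data (varo → varouv) adds -uv, so the same rule applies.
So hipo → hipouv.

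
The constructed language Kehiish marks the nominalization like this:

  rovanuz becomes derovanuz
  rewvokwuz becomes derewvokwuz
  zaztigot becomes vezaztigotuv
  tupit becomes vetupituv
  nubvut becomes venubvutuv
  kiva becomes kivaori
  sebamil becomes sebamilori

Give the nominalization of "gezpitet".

vegezpitetuv

rovanuz and nubvut both have last vowel 'u' yet inflect differently (derovanuz, venubvutuv), so the last vowel is not what conditions the rule; the final letter is.
"gezpitet" ends in -t. The stems ending in -t (zaztigot → vezaztigotuv, tupit → vetupituv, nubvut → venubvutuv) add ve- … -uv around the stem.
The other patterns: stems ending in -z add the prefix de-; stems ending in -a or -l add -ori.
So gezpitet → vegezpitetuv.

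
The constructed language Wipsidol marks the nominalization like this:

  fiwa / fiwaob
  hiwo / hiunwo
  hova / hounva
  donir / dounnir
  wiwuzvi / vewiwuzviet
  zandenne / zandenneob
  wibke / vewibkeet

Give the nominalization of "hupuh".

huunpuh

"hupuh" begins with h-. The stems beginning with h- (hova → hounva, hiwo → hiunwo) insert -un- after the first vowel.
So hupuh → huunpuh.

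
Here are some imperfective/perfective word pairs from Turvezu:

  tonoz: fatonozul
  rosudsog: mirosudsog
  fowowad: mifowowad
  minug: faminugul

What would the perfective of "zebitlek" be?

mizebitlek

minug and rosudsog both end in -g yet inflect differently (faminugul, mirosudsog), so the final letter is not what conditions the rule; the number of vowels is.
"zebitlek" has 3 vowels. The stems with 3 vowels (rosudsog → mirosudsog, fowowad → mifowowad) add the prefix mi-.
The other pattern: stems with 2 vowels add fa- … -ul around the stem.
So zebitlek → mizebitlek.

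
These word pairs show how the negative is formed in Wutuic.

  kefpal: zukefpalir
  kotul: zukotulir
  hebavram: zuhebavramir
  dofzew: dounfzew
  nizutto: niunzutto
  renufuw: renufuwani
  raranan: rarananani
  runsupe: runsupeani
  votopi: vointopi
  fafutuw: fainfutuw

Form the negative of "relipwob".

relipwobani

dofzew and renufuw both end in -w yet inflect differently (dounfzew, renufuwani), so the final letter is not what conditions the rule; the first letter is.
"relipwob" begins with r-. The stems beginning with r- (renufuw → renufuwani, raranan → rarananani, runsupe → runsupeani) add -ani.
So relipwob → relipwobani.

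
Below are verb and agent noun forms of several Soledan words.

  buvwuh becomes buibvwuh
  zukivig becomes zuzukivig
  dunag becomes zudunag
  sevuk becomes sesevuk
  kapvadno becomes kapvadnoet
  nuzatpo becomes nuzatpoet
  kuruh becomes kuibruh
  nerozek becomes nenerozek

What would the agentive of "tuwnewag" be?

buvwuh and sevuk both have last vowel 'u' yet inflect differently (buibvwuh, sesevuk), so the last vowel is not what conditions the rule; the final letter is.
"tuwnewag" ends in -g. The stems ending in -g (zukivig → zuzukivig, dunag → zudunag) add the prefix zu-.
The other patterns: stems ending in -h insert -ib- after the first vowel; stems ending in -o add -et; stems ending in -k repeat the first consonant+vowel as a prefix.
So tuwnewag → zutuwnewag.

zutuwnewag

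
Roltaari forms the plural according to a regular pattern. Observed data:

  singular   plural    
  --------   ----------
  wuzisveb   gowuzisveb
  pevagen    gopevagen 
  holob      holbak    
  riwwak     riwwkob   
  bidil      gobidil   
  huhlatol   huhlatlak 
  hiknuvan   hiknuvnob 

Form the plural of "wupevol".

wupevlak

huhlatol and bidil both end in -l yet inflect differently (huhlatlak, gobidil), so the final letter is not what conditions the rule; the last vowel is.
"wupevol" has last vowel 'o'. The stems whose last vowel is 'o' (holob → holbak, huhlatol → huhlatlak) delete the last vowel and add -ak.
The other patterns: stems whose last vowel is 'a' delete the last vowel and add -ob; stems whose last vowel is 'e' or 'i' add the prefix go-.
So wupevol → wupevlak.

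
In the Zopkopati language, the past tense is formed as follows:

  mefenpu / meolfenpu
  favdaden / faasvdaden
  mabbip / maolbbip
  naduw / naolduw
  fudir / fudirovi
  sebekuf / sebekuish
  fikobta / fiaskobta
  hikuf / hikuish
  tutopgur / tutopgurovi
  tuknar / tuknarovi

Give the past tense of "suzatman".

suaszatman

fikobta and tuknar both have last vowel 'a' yet inflect differently (fiaskobta, tuknarovi), so the last vowel is not what conditions the rule; the final letter is.
"suzatman" ends in -n. The one such stem in the data (favdaden → faasvdaden) inserts -as- after the first vowel (as does fikobta), so the same rule applies.
So suzatman → suaszatman.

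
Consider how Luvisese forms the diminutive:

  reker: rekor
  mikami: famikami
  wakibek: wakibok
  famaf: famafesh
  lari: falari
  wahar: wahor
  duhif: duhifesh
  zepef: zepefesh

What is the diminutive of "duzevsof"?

"duzevsof" ends in -f. The stems ending in -f (famaf → famafesh, zepef → zepefesh, duhif → duhifesh) add -esh.
The other patterns: stems ending in -i add the prefix fa-; stems ending in -k or -r change the last vowel to 'o'.
So duzevsof → duzevsofesh.

duzevsofesh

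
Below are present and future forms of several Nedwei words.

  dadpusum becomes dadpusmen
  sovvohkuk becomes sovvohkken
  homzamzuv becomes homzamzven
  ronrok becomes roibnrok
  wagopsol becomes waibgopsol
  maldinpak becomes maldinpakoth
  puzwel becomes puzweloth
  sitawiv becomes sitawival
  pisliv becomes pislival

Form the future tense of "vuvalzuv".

vuvalzven

sovvohkuk and ronrok both end in -k yet inflect differently (sovvohkken, roibnrok), so the final letter is not what conditions the rule; the last vowel is.
"vuvalzuv" has last vowel 'u'. The stems whose last vowel is 'u' (dadpusum → dadpusmen, sovvohkuk → sovvohkken, homzamzuv → homzamzven) delete the last vowel and add -en.
So vuvalzuv → vuvalzven.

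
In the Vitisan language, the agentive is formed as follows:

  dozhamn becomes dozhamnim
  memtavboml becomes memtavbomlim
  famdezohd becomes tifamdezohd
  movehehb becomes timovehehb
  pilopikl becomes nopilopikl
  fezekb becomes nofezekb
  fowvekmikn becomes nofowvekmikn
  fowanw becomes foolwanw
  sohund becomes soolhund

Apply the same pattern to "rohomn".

"rohomn" has second-to-last letter 'm'. The stems whose second-to-last letter is 'm' (dozhamn → dozhamnim, memtavboml → memtavbomlim) add -im.
The other patterns: stems whose second-to-last letter is 'h' add the prefix ti-; stems whose second-to-last letter is 'k' add the prefix no-; stems whose second-to-last letter is 'n' insert -ol- after the first vowel.
So rohomn → rohomnim.

rohomnim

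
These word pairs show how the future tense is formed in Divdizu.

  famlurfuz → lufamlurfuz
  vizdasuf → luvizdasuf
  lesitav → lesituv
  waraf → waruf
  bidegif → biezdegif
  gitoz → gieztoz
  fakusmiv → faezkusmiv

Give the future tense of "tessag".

"tessag" has last vowel 'a'. The stems whose last vowel is 'a' (lesitav → lesituv, waraf → waruf) change the last vowel to 'u'.
The other patterns: stems whose last vowel is 'u' add the prefix lu-; stems whose last vowel is 'i' or 'o' insert -ez- after the first vowel.
So tessag → tessug.

tessug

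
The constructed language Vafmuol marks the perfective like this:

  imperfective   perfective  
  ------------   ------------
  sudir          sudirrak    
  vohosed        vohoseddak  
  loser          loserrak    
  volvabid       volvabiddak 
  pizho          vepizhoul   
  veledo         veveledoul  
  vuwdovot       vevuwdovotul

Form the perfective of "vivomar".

"vivomar" ends in -r. The stems ending in -r (sudir → sudirrak, loser → loserrak) double the final consonant and add -ak.
So vivomar → vivomarrak.

vivomarrak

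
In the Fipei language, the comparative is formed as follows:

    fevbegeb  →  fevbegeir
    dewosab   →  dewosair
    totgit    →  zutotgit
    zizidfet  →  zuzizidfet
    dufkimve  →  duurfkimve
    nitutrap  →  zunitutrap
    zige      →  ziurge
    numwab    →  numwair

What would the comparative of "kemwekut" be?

zukemwekut

fevbegeb and zige both have last vowel 'e' yet inflect differently (fevbegeir, ziurge), so the last vowel is not what conditions the rule; the final letter is.
"kemwekut" ends in -t. The stems ending in -t (totgit → zutotgit, zizidfet → zuzizidfet) add the prefix zu-.
So kemwekut → zukemwekut.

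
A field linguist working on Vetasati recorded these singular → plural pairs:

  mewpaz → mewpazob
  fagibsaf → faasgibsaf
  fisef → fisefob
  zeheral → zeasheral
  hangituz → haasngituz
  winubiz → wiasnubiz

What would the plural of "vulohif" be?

vuaslohif

"vulohif" has 3 vowels. The stems with 3 vowels (zeheral → zeasheral, winubiz → wiasnubiz, hangituz → haasngituz) insert -as- after the first vowel.
The other pattern: stems with 2 vowels add -ob.
So vulohif → vuaslohif.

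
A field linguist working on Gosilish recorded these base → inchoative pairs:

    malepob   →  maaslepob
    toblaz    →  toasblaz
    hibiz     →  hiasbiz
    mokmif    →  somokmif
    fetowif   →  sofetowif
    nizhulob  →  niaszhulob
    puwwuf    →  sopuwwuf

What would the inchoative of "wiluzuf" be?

"wiluzuf" ends in -f. The stems ending in -f (mokmif → somokmif, puwwuf → sopuwwuf, fetowif → sofetowif) add the prefix so-.
So wiluzuf → sowiluzuf.

sowiluzuf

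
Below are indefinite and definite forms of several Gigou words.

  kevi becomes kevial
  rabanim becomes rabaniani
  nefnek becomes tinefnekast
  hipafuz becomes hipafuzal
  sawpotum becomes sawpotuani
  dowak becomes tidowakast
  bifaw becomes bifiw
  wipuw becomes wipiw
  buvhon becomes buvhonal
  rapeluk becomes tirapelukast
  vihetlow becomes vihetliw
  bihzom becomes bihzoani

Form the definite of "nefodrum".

nefodruani

wipuw and rapeluk both have last vowel 'u' yet inflect differently (wipiw, tirapelukast), so the last vowel is not what conditions the rule; the final letter is.
"nefodrum" ends in -m. The stems ending in -m (rabanim → rabaniani, bihzom → bihzoani, sawpotum → sawpotuani) drop the final letter and add -ani.
So nefodrum → nefodruani.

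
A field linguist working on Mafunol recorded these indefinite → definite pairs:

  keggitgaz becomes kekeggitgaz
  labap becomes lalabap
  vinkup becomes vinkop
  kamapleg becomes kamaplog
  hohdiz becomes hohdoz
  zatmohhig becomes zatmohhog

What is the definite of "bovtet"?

labap and vinkup both end in -p yet inflect differently (lalabap, vinkop), so the final letter is not what conditions the rule; the last vowel is.
"bovtet" has last vowel 'e'. The one such stem in the data (kamapleg → kamaplog) changes the last vowel to 'o' (as do vinkup, hohdiz), so the same rule applies.
The other pattern: stems whose last vowel is 'a' repeat the first consonant+vowel as a prefix.
So bovtet → bovtot.

bovtot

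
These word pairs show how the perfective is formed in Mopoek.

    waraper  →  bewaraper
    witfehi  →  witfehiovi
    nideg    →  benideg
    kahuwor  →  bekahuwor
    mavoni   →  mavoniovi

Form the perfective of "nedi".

witfehi and waraper both begin with w- yet inflect differently (witfehiovi, bewaraper), so the first letter is not what conditions the rule; the final letter is.
"nedi" ends in -i. The stems ending in -i (witfehi → witfehiovi, mavoni → mavoniovi) add -ovi.
The other pattern: stems ending in -g or -r add the prefix be-.
So nedi → nediovi.

nediovi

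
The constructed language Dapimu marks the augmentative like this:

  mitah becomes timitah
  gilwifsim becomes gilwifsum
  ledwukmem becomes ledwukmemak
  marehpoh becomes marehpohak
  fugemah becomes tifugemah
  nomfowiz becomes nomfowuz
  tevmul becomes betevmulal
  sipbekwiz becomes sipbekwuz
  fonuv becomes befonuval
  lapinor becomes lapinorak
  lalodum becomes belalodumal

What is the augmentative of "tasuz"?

betasuzal

lalodum and gilwifsim both end in -m yet inflect differently (belalodumal, gilwifsum), so the final letter is not what conditions the rule; the last vowel is.
"tasuz" has last vowel 'u'. The stems whose last vowel is 'u' (lalodum → belalodumal, tevmul → betevmulal, fonuv → befonuval) add be- … -al around the stem.
So tasuz → betasuzal.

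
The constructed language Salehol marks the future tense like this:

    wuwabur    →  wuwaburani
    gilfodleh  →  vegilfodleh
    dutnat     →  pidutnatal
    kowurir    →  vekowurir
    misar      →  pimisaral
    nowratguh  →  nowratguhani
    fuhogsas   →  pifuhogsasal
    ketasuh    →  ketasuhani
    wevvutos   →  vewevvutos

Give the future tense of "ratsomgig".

veratsomgig

misar and wuwabur both end in -r yet inflect differently (pimisaral, wuwaburani), so the final letter is not what conditions the rule; the last vowel is.
"ratsomgig" has last vowel 'i'. The one such stem in the data (kowurir → vekowurir) adds the prefix ve-, so the same rule applies.
The other patterns: stems whose last vowel is 'a' add pi- … -al around the stem; stems whose last vowel is 'u' add -ani.
So ratsomgig → veratsomgig.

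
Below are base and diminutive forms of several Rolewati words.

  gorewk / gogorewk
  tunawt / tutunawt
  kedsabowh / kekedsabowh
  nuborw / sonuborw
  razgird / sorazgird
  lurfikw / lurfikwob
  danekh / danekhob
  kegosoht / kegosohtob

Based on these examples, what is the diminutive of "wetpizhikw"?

wetpizhikwob

nuborw and lurfikw both end in -w yet inflect differently (sonuborw, lurfikwob), so the final letter is not what conditions the rule; the second-to-last letter is.
"wetpizhikw" has second-to-last letter 'k'. The stems whose second-to-last letter is 'k' (lurfikw → lurfikwob, danekh → danekhob) add -ob.
So wetpizhikw → wetpizhikwob.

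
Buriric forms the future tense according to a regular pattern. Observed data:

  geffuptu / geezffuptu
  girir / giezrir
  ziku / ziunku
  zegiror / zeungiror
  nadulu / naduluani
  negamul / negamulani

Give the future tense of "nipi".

girir and zegiror both end in -r yet inflect differently (giezrir, zeungiror), so the final letter is not what conditions the rule; the first letter is.
"nipi" begins with n-. The stems beginning with n- (negamul → negamulani, nadulu → naduluani) add -ani.
The other patterns: stems beginning with g- insert -ez- after the first vowel; stems beginning with z- insert -un- after the first vowel.
So nipi → nipiani.

nipiani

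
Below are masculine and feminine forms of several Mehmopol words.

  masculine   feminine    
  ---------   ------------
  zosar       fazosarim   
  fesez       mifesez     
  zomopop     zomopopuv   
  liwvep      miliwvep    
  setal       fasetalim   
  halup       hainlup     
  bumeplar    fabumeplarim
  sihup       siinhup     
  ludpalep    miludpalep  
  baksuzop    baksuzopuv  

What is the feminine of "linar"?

"linar" has last vowel 'a'. The stems whose last vowel is 'a' (zosar → fazosarim, bumeplar → fabumeplarim, setal → fasetalim) add fa- … -im around the stem.
The other patterns: stems whose last vowel is 'u' insert -in- after the first vowel; stems whose last vowel is 'o' add -uv; stems whose last vowel is 'e' add the prefix mi-.
So linar → falinarim.

falinarim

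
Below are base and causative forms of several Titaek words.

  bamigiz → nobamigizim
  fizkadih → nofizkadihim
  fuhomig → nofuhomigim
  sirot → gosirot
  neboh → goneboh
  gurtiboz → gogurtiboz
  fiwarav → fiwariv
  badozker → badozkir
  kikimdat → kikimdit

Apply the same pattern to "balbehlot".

gobalbehlot

"balbehlot" has last vowel 'o'. The stems whose last vowel is 'o' (sirot → gosirot, neboh → goneboh, gurtiboz → gogurtiboz) add the prefix go-.
So balbehlot → gobalbehlot.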